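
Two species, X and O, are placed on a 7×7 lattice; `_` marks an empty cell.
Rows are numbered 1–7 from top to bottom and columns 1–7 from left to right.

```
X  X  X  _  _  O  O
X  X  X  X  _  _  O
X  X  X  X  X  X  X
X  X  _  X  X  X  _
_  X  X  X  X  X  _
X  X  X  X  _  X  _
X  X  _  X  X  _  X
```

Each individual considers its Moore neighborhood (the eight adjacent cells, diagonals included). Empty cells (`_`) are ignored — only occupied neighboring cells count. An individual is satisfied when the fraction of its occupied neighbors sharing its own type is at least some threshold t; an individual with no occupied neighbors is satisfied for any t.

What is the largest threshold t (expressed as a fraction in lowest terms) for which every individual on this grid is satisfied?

1/2

Row 1: (1,1)X 3/3 · (1,2)X 5/5 · (1,3)X 4/4 · (1,6)O 2/2 · (1,7)O 2/2
Row 2: (2,1)X 5/5 · (2,2)X 8/8 · (2,3)X 7/7 · (2,4)X 5/5 · (2,7)O 2/4
Row 3: (3,1)X 5/5 · (3,2)X 7/7 · (3,3)X 7/7 · (3,4)X 6/6 · (3,5)X 6/6 · (3,6)X 4/5 · (3,7)X 2/3
Row 4: (4,1)X 4/4 · (4,2)X 6/6 · (4,4)X 7/7 · (4,5)X 8/8 · (4,6)X 6/6
Row 5: (5,2)X 6/6 · (5,3)X 7/7 · (5,4)X 6/6 · (5,5)X 7/7 · (5,6)X 4/4
Row 6: (6,1)X 4/4 · (6,2)X 6/6 · (6,3)X 7/7 · (6,4)X 6/6 · (6,6)X 4/4
Row 7: (7,1)X 3/3 · (7,2)X 4/4 · (7,4)X 3/3 · (7,5)X 3/3 · (7,7)X 1/1
The smallest same-type fraction is 2/4 at (2,7), which reduces to 1/2. Any threshold above that leaves this individual unsatisfied.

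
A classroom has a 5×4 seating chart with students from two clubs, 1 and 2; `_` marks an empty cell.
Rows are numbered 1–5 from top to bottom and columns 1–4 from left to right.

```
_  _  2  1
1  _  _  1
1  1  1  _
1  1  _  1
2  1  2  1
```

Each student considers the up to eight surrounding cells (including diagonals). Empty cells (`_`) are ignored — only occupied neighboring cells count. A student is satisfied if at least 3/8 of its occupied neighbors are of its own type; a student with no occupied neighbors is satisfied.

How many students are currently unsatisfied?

3

Row 1: (1,3)2 0/2 ✗ · (1,4)1 1/2 ✓
Row 2: (2,1)1 2/2 ✓ · (2,4)1 2/3 ✓
Row 3: (3,1)1 4/4 ✓ · (3,2)1 5/5 ✓ · (3,3)1 4/4 ✓
Row 4: (4,1)1 4/5 ✓ · (4,2)1 5/7 ✓ · (4,4)1 2/3 ✓
Row 5: (5,1)2 0/3 ✗ · (5,2)1 2/4 ✓ · (5,3)2 0/4 ✗ · (5,4)1 1/2 ✓
Unsatisfied: (1,3), (5,1), (5,3) — 3 in total.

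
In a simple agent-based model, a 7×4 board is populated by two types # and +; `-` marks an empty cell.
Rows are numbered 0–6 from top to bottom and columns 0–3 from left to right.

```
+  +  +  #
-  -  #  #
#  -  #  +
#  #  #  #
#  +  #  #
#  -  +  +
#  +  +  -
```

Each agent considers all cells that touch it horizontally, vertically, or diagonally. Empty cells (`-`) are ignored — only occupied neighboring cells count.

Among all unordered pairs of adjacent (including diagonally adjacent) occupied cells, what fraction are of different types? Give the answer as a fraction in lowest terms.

21/52

Scan each occupied cell's neighbors to the right and below (and the two forward diagonals) so each pair is counted once.
Row 0: +(0,0)–+(0,1)= +(0,1)–+(0,2)= +(0,1)–#(1,2)≠ +(0,2)–#(0,3)≠ +(0,2)–#(1,2)≠ +(0,2)–#(1,3)≠ #(0,3)–#(1,3)= #(0,3)–#(1,2)=  → 4/8 unlike.
Row 1: #(1,2)–#(1,3)= #(1,2)–#(2,2)= #(1,2)–+(2,3)≠ #(1,3)–+(2,3)≠ #(1,3)–#(2,2)=  → 2/5 unlike.
Row 2: #(2,0)–#(3,0)= #(2,0)–#(3,1)= #(2,2)–+(2,3)≠ #(2,2)–#(3,2)= #(2,2)–#(3,3)= #(2,2)–#(3,1)= +(2,3)–#(3,3)≠ +(2,3)–#(3,2)≠  → 3/8 unlike.
Row 3: #(3,0)–#(3,1)= #(3,0)–#(4,0)= #(3,0)–+(4,1)≠ #(3,1)–#(3,2)= #(3,1)–+(4,1)≠ #(3,1)–#(4,2)= #(3,1)–#(4,0)= #(3,2)–#(3,3)= #(3,2)–#(4,2)= #(3,2)–#(4,3)= #(3,2)–+(4,1)≠ #(3,3)–#(4,3)= #(3,3)–#(4,2)=  → 3/13 unlike.
Row 4: #(4,0)–+(4,1)≠ #(4,0)–#(5,0)= +(4,1)–#(4,2)≠ +(4,1)–+(5,2)= +(4,1)–#(5,0)≠ #(4,2)–#(4,3)= #(4,2)–+(5,2)≠ #(4,2)–+(5,3)≠ #(4,3)–+(5,3)≠ #(4,3)–+(5,2)≠  → 7/10 unlike.
Row 5: #(5,0)–#(6,0)= #(5,0)–+(6,1)≠ +(5,2)–+(5,3)= +(5,2)–+(6,2)= +(5,2)–+(6,1)= +(5,3)–+(6,2)=  → 1/6 unlike.
Row 6: #(6,0)–+(6,1)≠ +(6,1)–+(6,2)=  → 1/2 unlike.
Total adjacent occupied pairs: 52; unlike-type pairs: 21.
21/52 is already in lowest terms.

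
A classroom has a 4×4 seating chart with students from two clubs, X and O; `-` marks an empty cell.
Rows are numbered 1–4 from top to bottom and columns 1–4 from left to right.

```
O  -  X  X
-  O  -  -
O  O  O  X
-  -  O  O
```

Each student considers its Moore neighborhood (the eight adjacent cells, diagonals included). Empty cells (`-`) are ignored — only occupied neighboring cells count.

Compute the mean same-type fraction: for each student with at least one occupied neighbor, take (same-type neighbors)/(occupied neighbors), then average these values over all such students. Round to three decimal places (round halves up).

(1,1)O 1/1
(1,3)X 1/2
(1,4)X 1/1
(2,2)O 4/5
(3,1)O 2/2
(3,2)O 4/4
(3,3)O 4/5
(3,4)X 0/3
(4,3)O 3/4
(4,4)O 2/3
Sum over 10 students: 1/1 + 1/2 + 1/1 + 4/5 + 2/2 + 4/4 + 4/5 + 0/3 + 3/4 + 2/3 = 451/60; mean = 451/60 ÷ 10 = 451/600 = 0.751666… → 0.752.

0.752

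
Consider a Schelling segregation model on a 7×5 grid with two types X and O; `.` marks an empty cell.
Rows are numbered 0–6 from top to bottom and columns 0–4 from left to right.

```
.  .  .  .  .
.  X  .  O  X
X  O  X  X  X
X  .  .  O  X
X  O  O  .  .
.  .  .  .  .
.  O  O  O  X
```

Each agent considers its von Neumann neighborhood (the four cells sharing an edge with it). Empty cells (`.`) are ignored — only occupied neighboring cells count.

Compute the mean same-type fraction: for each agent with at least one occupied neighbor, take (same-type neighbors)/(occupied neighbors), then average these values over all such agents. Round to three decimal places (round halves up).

0.500

(1,1)X 0/1
(1,3)O 0/2
(1,4)X 1/2
(2,0)X 1/2
(2,1)O 0/3
(2,2)X 1/2
(2,3)X 2/4
(2,4)X 3/3
(3,0)X 2/2
(3,3)O 0/2
(3,4)X 1/2
(4,0)X 1/2
(4,1)O 1/2
(4,2)O 1/1
(6,1)O 1/1
(6,2)O 2/2
(6,3)O 1/2
(6,4)X 0/1
Sum over 18 agents: 0/1 + 0/2 + 1/2 + 1/2 + 0/3 + 1/2 + 2/4 + 3/3 + 2/2 + 0/2 + 1/2 + 1/2 + 1/2 + 1/1 + 1/1 + 2/2 + 1/2 + 0/1 = 9; mean = 9 ÷ 18 = 1/2 = 0.5 → 0.500.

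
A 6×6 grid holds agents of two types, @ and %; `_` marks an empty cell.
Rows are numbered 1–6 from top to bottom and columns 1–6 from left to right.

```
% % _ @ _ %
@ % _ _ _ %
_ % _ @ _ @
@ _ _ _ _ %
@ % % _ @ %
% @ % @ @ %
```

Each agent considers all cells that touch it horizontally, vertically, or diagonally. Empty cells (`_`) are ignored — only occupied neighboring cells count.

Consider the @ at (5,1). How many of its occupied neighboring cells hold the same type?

2

Occupied neighbors of (5,1): (4,1)=@, (5,2)=%, (6,1)=%, (6,2)=@.
Same type (@): 2 of 4.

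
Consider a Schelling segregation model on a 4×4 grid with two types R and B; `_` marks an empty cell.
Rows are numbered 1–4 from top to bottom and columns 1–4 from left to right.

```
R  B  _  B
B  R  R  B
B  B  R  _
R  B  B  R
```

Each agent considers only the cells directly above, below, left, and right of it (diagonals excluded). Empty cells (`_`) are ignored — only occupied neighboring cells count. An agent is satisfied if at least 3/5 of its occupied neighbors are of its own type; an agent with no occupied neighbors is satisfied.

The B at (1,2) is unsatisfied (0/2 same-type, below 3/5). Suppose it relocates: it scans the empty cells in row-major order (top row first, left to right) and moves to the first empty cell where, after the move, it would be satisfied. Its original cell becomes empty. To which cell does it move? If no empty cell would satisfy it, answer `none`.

none

Vacating (1,2). Empty cells in order:
  (1,3): 1/2 same-type → still unsatisfied.
  (3,4): 1/3 same-type → still unsatisfied.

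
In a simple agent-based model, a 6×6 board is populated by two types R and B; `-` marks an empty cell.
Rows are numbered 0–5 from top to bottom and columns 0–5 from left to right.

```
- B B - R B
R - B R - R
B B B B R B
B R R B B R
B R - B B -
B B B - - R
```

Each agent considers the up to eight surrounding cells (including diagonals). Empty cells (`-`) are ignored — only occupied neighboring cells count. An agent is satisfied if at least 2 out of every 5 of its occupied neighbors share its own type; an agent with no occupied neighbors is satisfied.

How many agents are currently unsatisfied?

(0,1)B 2/3 satisfied
(0,2)B 2/3 satisfied
(0,4)R 2/3 satisfied
(0,5)B 0/2 not
(1,0)R 0/3 not
(1,2)B 5/6 satisfied
(1,3)R 2/6 not
(1,5)R 2/4 satisfied
(2,0)B 2/4 satisfied
(2,1)B 4/7 satisfied
(2,2)B 4/7 satisfied
(2,3)B 4/7 satisfied
(2,4)R 3/7 satisfied
(2,5)B 1/4 not
(3,0)B 3/5 satisfied
(3,1)R 2/7 not
(3,2)R 2/7 not
(3,3)B 5/7 satisfied
(3,4)B 5/7 satisfied
(3,5)R 1/4 not
(4,0)B 3/5 satisfied
(4,1)R 2/7 not
(4,3)B 4/5 satisfied
(4,4)B 3/5 satisfied
(5,0)B 2/3 satisfied
(5,1)B 3/4 satisfied
(5,2)B 2/3 satisfied
(5,5)R 0/1 not
Unsatisfied: (0,5), (1,0), (1,3), (2,5), (3,1), (3,2), (3,5), (4,1), (5,5) — 9 in total.

9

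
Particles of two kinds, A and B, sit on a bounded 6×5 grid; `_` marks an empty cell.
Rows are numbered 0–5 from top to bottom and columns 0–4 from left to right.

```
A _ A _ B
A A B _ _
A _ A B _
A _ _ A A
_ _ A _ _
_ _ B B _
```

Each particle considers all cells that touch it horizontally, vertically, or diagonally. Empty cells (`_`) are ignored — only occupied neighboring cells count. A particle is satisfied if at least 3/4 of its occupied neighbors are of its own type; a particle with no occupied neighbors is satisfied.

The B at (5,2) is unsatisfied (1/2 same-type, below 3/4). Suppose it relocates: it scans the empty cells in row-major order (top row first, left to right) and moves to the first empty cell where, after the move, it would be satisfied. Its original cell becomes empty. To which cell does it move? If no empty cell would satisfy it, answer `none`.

Vacating (5,2). Empty cells in order:
  (0,1): 1/5 same-type → still unsatisfied.
  (0,3): 2/3 same-type → still unsatisfied.
  (1,3): 3/5 same-type → still unsatisfied.
  (1,4): 2/2 same-type → satisfied — stop here.

(1,4)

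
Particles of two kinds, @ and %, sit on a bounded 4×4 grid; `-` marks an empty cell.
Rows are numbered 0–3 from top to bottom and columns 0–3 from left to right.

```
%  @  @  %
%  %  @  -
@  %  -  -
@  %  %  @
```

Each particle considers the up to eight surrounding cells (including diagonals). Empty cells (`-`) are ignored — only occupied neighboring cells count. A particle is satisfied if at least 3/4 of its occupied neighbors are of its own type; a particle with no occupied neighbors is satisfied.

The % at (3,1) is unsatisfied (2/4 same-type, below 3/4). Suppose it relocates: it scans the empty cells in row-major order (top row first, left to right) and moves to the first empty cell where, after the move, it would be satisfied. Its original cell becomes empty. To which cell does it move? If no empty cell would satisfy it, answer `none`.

Vacating (3,1). Empty cells in order:
  (1,3): 1/3 same-type → still unsatisfied.
  (2,2): 3/5 same-type → still unsatisfied.
  (2,3): 1/3 same-type → still unsatisfied.

none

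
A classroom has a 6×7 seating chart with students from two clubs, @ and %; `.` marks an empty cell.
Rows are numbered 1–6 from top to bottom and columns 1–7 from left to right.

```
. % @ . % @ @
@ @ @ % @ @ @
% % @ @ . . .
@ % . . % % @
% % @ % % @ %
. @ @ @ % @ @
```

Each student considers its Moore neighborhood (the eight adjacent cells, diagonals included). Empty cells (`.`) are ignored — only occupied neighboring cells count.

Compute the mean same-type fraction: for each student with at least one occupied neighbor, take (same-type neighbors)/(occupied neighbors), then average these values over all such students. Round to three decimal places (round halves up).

Row 1: (1,2)% 0/4 · (1,3)@ 2/4 · (1,5)% 1/4 · (1,6)@ 4/5 · (1,7)@ 3/3
Row 2: (2,1)@ 1/4 · (2,2)@ 4/7 · (2,3)@ 4/7 · (2,4)% 1/6 · (2,5)@ 3/5 · (2,6)@ 4/5 · (2,7)@ 3/3
Row 3: (3,1)% 2/5 · (3,2)% 2/7 · (3,3)@ 3/6 · (3,4)@ 3/5
Row 4: (4,1)@ 0/5 · (4,2)% 4/7 · (4,5)% 3/5 · (4,6)% 3/5 · (4,7)@ 1/3
Row 5: (5,1)% 2/4 · (5,2)% 2/6 · (5,3)@ 3/6 · (5,4)% 3/6 · (5,5)% 4/7 · (5,6)@ 3/8 · (5,7)% 1/5
Row 6: (6,2)@ 2/4 · (6,3)@ 3/5 · (6,4)@ 2/5 · (6,5)% 2/5 · (6,6)@ 2/5 · (6,7)@ 2/3
Sum over 34 students: 0/4 + 2/4 + 1/4 + 4/5 + 3/3 + 1/4 + 4/7 + 4/7 + 1/6 + 3/5 + 4/5 + 3/3 + 2/5 + 2/7 + 3/6 + 3/5 + 0/5 + 4/7 + 3/5 + 3/5 + 1/3 + 2/4 + 2/6 + 3/6 + 3/6 + 4/7 + 3/8 + 1/5 + 2/4 + 3/5 + 2/5 + 2/5 + 2/5 + 2/3 = 4577/280; mean = 4577/280 ÷ 34 = 4577/9520 = 0.480777… → 0.481.

0.481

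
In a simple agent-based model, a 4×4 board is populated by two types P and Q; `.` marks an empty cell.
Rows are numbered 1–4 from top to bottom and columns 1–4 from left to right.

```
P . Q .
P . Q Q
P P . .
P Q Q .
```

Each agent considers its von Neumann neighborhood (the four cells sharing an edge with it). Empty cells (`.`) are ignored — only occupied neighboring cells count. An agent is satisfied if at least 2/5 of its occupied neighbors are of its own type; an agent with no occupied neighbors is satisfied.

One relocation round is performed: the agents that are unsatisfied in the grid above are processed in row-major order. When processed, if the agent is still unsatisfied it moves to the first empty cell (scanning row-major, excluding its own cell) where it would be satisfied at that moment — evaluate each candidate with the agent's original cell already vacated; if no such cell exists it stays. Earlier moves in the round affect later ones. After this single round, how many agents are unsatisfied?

Initially unsatisfied (in order): (4,2).
  (4,2) → (1,2).
Resulting grid:
P Q Q .
P . Q Q
P P . .
P . Q .
All satisfied now.

0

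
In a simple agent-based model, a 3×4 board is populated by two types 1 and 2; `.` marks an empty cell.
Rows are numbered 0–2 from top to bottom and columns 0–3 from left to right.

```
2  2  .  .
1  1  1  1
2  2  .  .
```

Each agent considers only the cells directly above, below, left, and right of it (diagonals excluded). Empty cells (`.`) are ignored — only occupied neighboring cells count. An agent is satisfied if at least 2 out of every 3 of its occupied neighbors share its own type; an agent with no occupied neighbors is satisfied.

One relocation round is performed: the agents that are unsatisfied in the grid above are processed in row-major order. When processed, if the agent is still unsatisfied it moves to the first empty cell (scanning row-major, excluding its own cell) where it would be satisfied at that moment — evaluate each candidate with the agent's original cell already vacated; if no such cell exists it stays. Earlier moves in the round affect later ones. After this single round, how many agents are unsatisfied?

Initially unsatisfied (in order): (0,0), (0,1), (1,0), (1,1), (2,0), (2,1).
  (0,0): no empty cell satisfies it; stays.
  (0,1): no empty cell satisfies it; stays.
  (1,0) → (0,3).
  (1,1) → (0,2).
  (2,0): now satisfied by earlier moves; stays.
  (2,1): now satisfied by earlier moves; stays.
Resulting grid:
2 2 1 1
. . 1 1
2 2 . .
Unsatisfied now: (0,1).

1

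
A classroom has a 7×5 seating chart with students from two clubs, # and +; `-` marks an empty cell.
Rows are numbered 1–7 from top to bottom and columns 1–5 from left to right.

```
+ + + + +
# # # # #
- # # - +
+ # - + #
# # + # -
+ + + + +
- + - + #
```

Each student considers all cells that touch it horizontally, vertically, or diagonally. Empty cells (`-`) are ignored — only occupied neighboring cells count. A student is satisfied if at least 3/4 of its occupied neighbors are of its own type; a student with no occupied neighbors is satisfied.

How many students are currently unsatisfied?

25

(1,1)+ 1/3 unhappy
(1,2)+ 2/5 unhappy
(1,3)+ 2/5 unhappy
(1,4)+ 2/5 unhappy
(1,5)+ 1/3 unhappy
(2,1)# 2/4 unhappy
(2,2)# 4/7 unhappy
(2,3)# 4/7 unhappy
(2,4)# 3/7 unhappy
(2,5)# 1/4 unhappy
(3,2)# 5/6 ok
(3,3)# 5/6 ok
(3,5)+ 1/4 unhappy
(4,1)+ 0/4 unhappy
(4,2)# 4/6 unhappy
(4,4)+ 2/5 unhappy
(4,5)# 1/3 unhappy
(5,1)# 2/5 unhappy
(5,2)# 2/7 unhappy
(5,3)+ 4/7 unhappy
(5,4)# 1/6 unhappy
(6,1)+ 2/4 unhappy
(6,2)+ 4/6 unhappy
(6,3)+ 5/7 unhappy
(6,4)+ 4/6 unhappy
(6,5)+ 2/4 unhappy
(7,2)+ 3/3 ok
(7,4)+ 3/4 ok
(7,5)# 0/3 unhappy
Unsatisfied: (1,1), (1,2), (1,3), (1,4), (1,5), (2,1), (2,2), (2,3), (2,4), (2,5), (3,5), (4,1), (4,2), (4,4), (4,5), (5,1), (5,2), (5,3), (5,4), (6,1), (6,2), (6,3), (6,4), (6,5), (7,5) — 25 in total.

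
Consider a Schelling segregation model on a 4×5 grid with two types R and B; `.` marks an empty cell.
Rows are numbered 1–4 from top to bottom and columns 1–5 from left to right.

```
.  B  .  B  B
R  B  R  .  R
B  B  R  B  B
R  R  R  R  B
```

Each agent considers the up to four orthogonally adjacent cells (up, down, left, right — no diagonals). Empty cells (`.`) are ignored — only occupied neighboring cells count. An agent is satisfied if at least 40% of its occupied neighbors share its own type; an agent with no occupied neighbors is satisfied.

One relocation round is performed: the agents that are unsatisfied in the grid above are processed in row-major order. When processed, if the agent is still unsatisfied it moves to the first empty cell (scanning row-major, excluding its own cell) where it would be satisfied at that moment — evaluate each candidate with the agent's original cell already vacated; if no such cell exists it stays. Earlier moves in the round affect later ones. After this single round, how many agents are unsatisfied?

1

Initially unsatisfied (in order): (2,1), (2,5), (3,1), (3,4), (4,4).
  (2,1) → (2,4).
  (2,5): no empty cell satisfies it; stays.
  (3,1): now satisfied by earlier moves; stays.
  (3,4) → (1,1).
  (4,4): now satisfied by earlier moves; stays.
Resulting grid:
B B . B B
. B R R R
B B R . B
R R R R B
Unsatisfied now: (2,5).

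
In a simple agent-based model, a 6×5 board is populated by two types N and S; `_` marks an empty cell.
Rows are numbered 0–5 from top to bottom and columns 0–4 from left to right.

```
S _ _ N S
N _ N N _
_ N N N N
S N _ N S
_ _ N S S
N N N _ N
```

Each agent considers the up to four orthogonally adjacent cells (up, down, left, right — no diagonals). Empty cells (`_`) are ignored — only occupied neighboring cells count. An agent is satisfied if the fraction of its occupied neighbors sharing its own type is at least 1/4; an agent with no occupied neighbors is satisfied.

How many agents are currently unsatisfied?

Row 0: (0,0)S 0/1 not · (0,3)N 1/2 satisfied · (0,4)S 0/1 not
Row 1: (1,0)N 0/1 not · (1,2)N 2/2 satisfied · (1,3)N 3/3 satisfied
Row 2: (2,1)N 2/2 satisfied · (2,2)N 3/3 satisfied · (2,3)N 4/4 satisfied · (2,4)N 1/2 satisfied
Row 3: (3,0)S 0/1 not · (3,1)N 1/2 satisfied · (3,3)N 1/3 satisfied · (3,4)S 1/3 satisfied
Row 4: (4,2)N 1/2 satisfied · (4,3)S 1/3 satisfied · (4,4)S 2/3 satisfied
Row 5: (5,0)N 1/1 satisfied · (5,1)N 2/2 satisfied · (5,2)N 2/2 satisfied · (5,4)N 0/1 not
Unsatisfied: (0,0), (0,4), (1,0), (3,0), (5,4) — 5 in total.

5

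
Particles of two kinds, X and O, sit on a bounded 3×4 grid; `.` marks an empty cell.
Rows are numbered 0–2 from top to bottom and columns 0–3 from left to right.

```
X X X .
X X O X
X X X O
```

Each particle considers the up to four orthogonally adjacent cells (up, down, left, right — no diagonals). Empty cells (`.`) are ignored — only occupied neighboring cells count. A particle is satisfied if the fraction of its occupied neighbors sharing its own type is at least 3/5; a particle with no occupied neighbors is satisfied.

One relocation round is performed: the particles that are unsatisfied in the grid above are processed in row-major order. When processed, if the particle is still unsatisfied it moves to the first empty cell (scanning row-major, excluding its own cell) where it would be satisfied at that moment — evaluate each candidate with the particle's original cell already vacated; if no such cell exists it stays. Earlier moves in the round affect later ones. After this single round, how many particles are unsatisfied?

Initially unsatisfied (in order): (0,2), (1,2), (1,3), (2,2), (2,3).
  (0,2) → (0,3).
  (1,2): no empty cell satisfies it; stays.
  (1,3) → (0,2).
  (2,2): no empty cell satisfies it; stays.
  (2,3): no empty cell satisfies it; stays.
Resulting grid:
X X X X
X X O .
X X X O
Unsatisfied now: (1,2), (2,2), (2,3).

3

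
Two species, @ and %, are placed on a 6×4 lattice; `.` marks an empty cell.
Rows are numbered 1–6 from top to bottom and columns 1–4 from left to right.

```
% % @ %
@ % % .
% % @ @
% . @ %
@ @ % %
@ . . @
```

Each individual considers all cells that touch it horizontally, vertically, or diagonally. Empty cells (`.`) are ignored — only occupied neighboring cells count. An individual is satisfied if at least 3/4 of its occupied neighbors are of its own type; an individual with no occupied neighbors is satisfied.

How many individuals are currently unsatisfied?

18

Row 1: (1,1)% 2/3 not · (1,2)% 3/5 not · (1,3)@ 0/4 not · (1,4)% 1/2 not
Row 2: (2,1)@ 0/5 not · (2,2)% 5/8 not · (2,3)% 4/7 not
Row 3: (3,1)% 3/4 satisfied · (3,2)% 4/7 not · (3,3)@ 2/6 not · (3,4)@ 2/4 not
Row 4: (4,1)% 2/4 not · (4,3)@ 3/7 not · (4,4)% 2/5 not
Row 5: (5,1)@ 2/3 not · (5,2)@ 3/5 not · (5,3)% 2/5 not · (5,4)% 2/4 not
Row 6: (6,1)@ 2/2 satisfied · (6,4)@ 0/2 not
Unsatisfied: (1,1), (1,2), (1,3), (1,4), (2,1), (2,2), (2,3), (3,2), (3,3), (3,4), (4,1), (4,3), (4,4), (5,1), (5,2), (5,3), (5,4), (6,4) — 18 in total.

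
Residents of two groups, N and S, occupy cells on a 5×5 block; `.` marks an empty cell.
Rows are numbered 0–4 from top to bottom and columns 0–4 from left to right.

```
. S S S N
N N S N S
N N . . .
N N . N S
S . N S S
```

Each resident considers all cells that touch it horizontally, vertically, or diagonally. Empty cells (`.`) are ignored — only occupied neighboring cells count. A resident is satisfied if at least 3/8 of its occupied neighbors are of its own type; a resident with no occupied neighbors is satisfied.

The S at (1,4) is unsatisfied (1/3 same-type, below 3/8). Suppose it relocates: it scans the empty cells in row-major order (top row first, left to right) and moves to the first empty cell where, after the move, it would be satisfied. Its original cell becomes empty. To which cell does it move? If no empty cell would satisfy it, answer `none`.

Vacating (1,4). Empty cells in order:
  (0,0): 1/3 same-type → still unsatisfied.
  (2,2): 1/6 same-type → still unsatisfied.
  (2,3): 2/4 same-type → satisfied — stop here.

(2,3)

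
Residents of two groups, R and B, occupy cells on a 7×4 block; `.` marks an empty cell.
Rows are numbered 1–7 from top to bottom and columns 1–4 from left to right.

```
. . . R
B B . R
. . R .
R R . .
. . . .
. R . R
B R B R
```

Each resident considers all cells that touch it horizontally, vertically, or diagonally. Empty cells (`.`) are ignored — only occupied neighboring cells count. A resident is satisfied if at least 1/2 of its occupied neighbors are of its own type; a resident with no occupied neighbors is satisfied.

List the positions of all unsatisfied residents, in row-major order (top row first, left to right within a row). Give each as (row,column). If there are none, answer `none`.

(1,4)R 1/1 satisfied
(2,1)B 1/1 satisfied
(2,2)B 1/2 satisfied
(2,4)R 2/2 satisfied
(3,3)R 2/3 satisfied
(4,1)R 1/1 satisfied
(4,2)R 2/2 satisfied
(6,2)R 1/3 not
(6,4)R 1/2 satisfied
(7,1)B 0/2 not
(7,2)R 1/3 not
(7,3)B 0/4 not
(7,4)R 1/2 satisfied

(6,2), (7,1), (7,2), (7,3)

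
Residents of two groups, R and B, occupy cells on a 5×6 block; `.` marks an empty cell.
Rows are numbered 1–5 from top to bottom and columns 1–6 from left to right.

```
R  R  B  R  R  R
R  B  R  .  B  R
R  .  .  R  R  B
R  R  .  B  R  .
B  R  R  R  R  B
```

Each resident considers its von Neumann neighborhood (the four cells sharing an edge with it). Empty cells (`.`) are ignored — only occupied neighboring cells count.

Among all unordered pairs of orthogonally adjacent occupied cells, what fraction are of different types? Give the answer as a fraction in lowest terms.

17/32

Scan each occupied cell's neighbors to the right and below so each pair is counted once.
Row 1: R(1,1)–R(1,2)= R(1,1)–R(2,1)= R(1,2)–B(1,3)≠ R(1,2)–B(2,2)≠ B(1,3)–R(1,4)≠ B(1,3)–R(2,3)≠ R(1,4)–R(1,5)= R(1,5)–R(1,6)= R(1,5)–B(2,5)≠ R(1,6)–R(2,6)=  → 5/10 unlike.
Row 2: R(2,1)–B(2,2)≠ R(2,1)–R(3,1)= B(2,2)–R(2,3)≠ B(2,5)–R(2,6)≠ B(2,5)–R(3,5)≠ R(2,6)–B(3,6)≠  → 5/6 unlike.
Row 3: R(3,1)–R(4,1)= R(3,4)–R(3,5)= R(3,4)–B(4,4)≠ R(3,5)–B(3,6)≠ R(3,5)–R(4,5)=  → 2/5 unlike.
Row 4: R(4,1)–R(4,2)= R(4,1)–B(5,1)≠ R(4,2)–R(5,2)= B(4,4)–R(4,5)≠ B(4,4)–R(5,4)≠ R(4,5)–R(5,5)=  → 3/6 unlike.
Row 5: B(5,1)–R(5,2)≠ R(5,2)–R(5,3)= R(5,3)–R(5,4)= R(5,4)–R(5,5)= R(5,5)–B(5,6)≠  → 2/5 unlike.
Total adjacent occupied pairs: 32; unlike-type pairs: 17.
17/32 is already in lowest terms.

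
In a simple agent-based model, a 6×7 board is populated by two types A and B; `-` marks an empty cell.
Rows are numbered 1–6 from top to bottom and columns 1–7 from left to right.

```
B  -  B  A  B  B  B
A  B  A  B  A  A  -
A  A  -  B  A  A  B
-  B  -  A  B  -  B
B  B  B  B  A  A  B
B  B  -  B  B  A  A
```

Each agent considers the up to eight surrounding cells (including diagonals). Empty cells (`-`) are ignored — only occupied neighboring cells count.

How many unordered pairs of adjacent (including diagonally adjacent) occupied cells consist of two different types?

42

Scan each occupied cell's neighbors to the right and below (and the two forward diagonals) so each pair is counted once.
Row 1: B(1,1)–A(2,1)≠ B(1,1)–B(2,2)= B(1,3)–A(1,4)≠ B(1,3)–A(2,3)≠ B(1,3)–B(2,4)= B(1,3)–B(2,2)= A(1,4)–B(1,5)≠ A(1,4)–B(2,4)≠ A(1,4)–A(2,5)= A(1,4)–A(2,3)= B(1,5)–B(1,6)= B(1,5)–A(2,5)≠ B(1,5)–A(2,6)≠ B(1,5)–B(2,4)= B(1,6)–B(1,7)= B(1,6)–A(2,6)≠ B(1,6)–A(2,5)≠ B(1,7)–A(2,6)≠  → 10/18 unlike.
Row 2: A(2,1)–B(2,2)≠ A(2,1)–A(3,1)= A(2,1)–A(3,2)= B(2,2)–A(2,3)≠ B(2,2)–A(3,2)≠ B(2,2)–A(3,1)≠ A(2,3)–B(2,4)≠ A(2,3)–B(3,4)≠ A(2,3)–A(3,2)= B(2,4)–A(2,5)≠ B(2,4)–B(3,4)= B(2,4)–A(3,5)≠ A(2,5)–A(2,6)= A(2,5)–A(3,5)= A(2,5)–A(3,6)= A(2,5)–B(3,4)≠ A(2,6)–A(3,6)= A(2,6)–B(3,7)≠ A(2,6)–A(3,5)=  → 10/19 unlike.
Row 3: A(3,1)–A(3,2)= A(3,1)–B(4,2)≠ A(3,2)–B(4,2)≠ B(3,4)–A(3,5)≠ B(3,4)–A(4,4)≠ B(3,4)–B(4,5)= A(3,5)–A(3,6)= A(3,5)–B(4,5)≠ A(3,5)–A(4,4)= A(3,6)–B(3,7)≠ A(3,6)–B(4,7)≠ A(3,6)–B(4,5)≠ B(3,7)–B(4,7)=  → 8/13 unlike.
Row 4: B(4,2)–B(5,2)= B(4,2)–B(5,3)= B(4,2)–B(5,1)= A(4,4)–B(4,5)≠ A(4,4)–B(5,4)≠ A(4,4)–A(5,5)= A(4,4)–B(5,3)≠ B(4,5)–A(5,5)≠ B(4,5)–A(5,6)≠ B(4,5)–B(5,4)= B(4,7)–B(5,7)= B(4,7)–A(5,6)≠  → 6/12 unlike.
Row 5: B(5,1)–B(5,2)= B(5,1)–B(6,1)= B(5,1)–B(6,2)= B(5,2)–B(5,3)= B(5,2)–B(6,2)= B(5,2)–B(6,1)= B(5,3)–B(5,4)= B(5,3)–B(6,4)= B(5,3)–B(6,2)= B(5,4)–A(5,5)≠ B(5,4)–B(6,4)= B(5,4)–B(6,5)= A(5,5)–A(5,6)= A(5,5)–B(6,5)≠ A(5,5)–A(6,6)= A(5,5)–B(6,4)≠ A(5,6)–B(5,7)≠ A(5,6)–A(6,6)= A(5,6)–A(6,7)= A(5,6)–B(6,5)≠ B(5,7)–A(6,7)≠ B(5,7)–A(6,6)≠  → 7/22 unlike.
Row 6: B(6,1)–B(6,2)= B(6,4)–B(6,5)= B(6,5)–A(6,6)≠ A(6,6)–A(6,7)=  → 1/4 unlike.
Total adjacent occupied pairs: 88; unlike-type pairs: 42.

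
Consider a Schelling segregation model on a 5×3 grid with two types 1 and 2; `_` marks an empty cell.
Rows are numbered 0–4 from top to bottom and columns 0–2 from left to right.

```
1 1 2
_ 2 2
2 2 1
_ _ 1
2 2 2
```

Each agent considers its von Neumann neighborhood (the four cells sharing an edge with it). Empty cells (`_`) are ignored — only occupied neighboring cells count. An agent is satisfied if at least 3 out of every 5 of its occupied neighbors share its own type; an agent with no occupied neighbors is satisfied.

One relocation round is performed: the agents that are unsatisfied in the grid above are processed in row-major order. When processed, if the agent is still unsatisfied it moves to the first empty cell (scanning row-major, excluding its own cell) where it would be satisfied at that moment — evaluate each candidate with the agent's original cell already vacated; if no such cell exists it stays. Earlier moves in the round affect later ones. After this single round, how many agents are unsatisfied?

4

Initially unsatisfied (in order): (0,1), (0,2), (2,2), (3,2), (4,2).
  (0,1): no empty cell satisfies it; stays.
  (0,2) → (1,0).
  (2,2): no empty cell satisfies it; stays.
  (3,2): no empty cell satisfies it; stays.
  (4,2) → (3,0).
Resulting grid:
1 1 _
2 2 2
2 2 1
2 _ 1
2 2 _
Unsatisfied now: (0,0), (0,1), (1,2), (2,2).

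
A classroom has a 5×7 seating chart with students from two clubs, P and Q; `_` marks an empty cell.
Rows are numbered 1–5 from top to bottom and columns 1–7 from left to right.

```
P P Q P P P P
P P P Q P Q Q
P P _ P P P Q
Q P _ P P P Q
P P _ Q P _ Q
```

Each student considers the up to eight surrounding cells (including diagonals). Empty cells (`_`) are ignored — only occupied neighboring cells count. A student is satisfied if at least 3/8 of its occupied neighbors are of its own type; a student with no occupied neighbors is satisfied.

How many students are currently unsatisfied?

(1,1)P 3/3 ok
(1,2)P 4/5 ok
(1,3)Q 1/5 unhappy
(1,4)P 3/5 ok
(1,5)P 3/5 ok
(1,6)P 3/5 ok
(1,7)P 1/3 unhappy
(2,1)P 5/5 ok
(2,2)P 6/7 ok
(2,3)P 5/7 ok
(2,4)Q 1/7 unhappy
(2,5)P 6/8 ok
(2,6)Q 2/8 unhappy
(2,7)Q 2/5 ok
(3,1)P 4/5 ok
(3,2)P 5/6 ok
(3,4)P 5/6 ok
(3,5)P 6/8 ok
(3,6)P 4/8 ok
(3,7)Q 3/5 ok
(4,1)Q 0/5 unhappy
(4,2)P 4/5 ok
(4,4)P 4/5 ok
(4,5)P 6/7 ok
(4,6)P 4/7 ok
(4,7)Q 2/4 ok
(5,1)P 2/3 ok
(5,2)P 2/3 ok
(5,4)Q 0/3 unhappy
(5,5)P 3/4 ok
(5,7)Q 1/2 ok
Unsatisfied: (1,3), (1,7), (2,4), (2,6), (4,1), (5,4) — 6 in total.

6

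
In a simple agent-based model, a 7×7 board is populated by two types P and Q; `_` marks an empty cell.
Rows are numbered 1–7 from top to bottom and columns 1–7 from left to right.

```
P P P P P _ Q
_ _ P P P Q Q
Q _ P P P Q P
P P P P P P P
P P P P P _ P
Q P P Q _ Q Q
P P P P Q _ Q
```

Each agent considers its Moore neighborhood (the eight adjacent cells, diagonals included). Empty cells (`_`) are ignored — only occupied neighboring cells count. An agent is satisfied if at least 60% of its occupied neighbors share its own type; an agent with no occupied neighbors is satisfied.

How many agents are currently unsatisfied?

8

Row 1: (1,1)P 1/1 satisfied · (1,2)P 3/3 satisfied · (1,3)P 4/4 satisfied · (1,4)P 5/5 satisfied · (1,5)P 3/4 satisfied · (1,7)Q 2/2 satisfied
Row 2: (2,3)P 6/6 satisfied · (2,4)P 8/8 satisfied · (2,5)P 5/7 satisfied · (2,6)Q 3/7 not · (2,7)Q 3/4 satisfied
Row 3: (3,1)Q 0/2 not · (3,3)P 6/6 satisfied · (3,4)P 8/8 satisfied · (3,5)P 6/8 satisfied · (3,6)Q 2/8 not · (3,7)P 2/5 not
Row 4: (4,1)P 3/4 satisfied · (4,2)P 6/7 satisfied · (4,3)P 7/7 satisfied · (4,4)P 8/8 satisfied · (4,5)P 6/7 satisfied · (4,6)P 6/7 satisfied · (4,7)P 3/4 satisfied
Row 5: (5,1)P 4/5 satisfied · (5,2)P 7/8 satisfied · (5,3)P 7/8 satisfied · (5,4)P 6/7 satisfied · (5,5)P 4/6 satisfied · (5,7)P 2/4 not
Row 6: (6,1)Q 0/5 not · (6,2)P 7/8 satisfied · (6,3)P 7/8 satisfied · (6,4)Q 1/7 not · (6,6)Q 3/5 satisfied · (6,7)Q 2/3 satisfied
Row 7: (7,1)P 2/3 satisfied · (7,2)P 4/5 satisfied · (7,3)P 4/5 satisfied · (7,4)P 2/4 not · (7,5)Q 2/3 satisfied · (7,7)Q 2/2 satisfied
Unsatisfied: (2,6), (3,1), (3,6), (3,7), (5,7), (6,1), (6,4), (7,4) — 8 in total.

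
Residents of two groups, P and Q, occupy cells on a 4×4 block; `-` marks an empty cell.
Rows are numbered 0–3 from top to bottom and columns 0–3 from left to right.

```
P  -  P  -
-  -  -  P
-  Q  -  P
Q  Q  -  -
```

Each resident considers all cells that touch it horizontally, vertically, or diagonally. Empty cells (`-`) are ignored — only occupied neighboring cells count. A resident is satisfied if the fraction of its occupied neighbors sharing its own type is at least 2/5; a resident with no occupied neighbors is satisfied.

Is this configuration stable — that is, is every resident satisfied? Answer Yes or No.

(0,0)P 0/0 ✓
(0,2)P 1/1 ✓
(1,3)P 2/2 ✓
(2,1)Q 2/2 ✓
(2,3)P 1/1 ✓
(3,0)Q 2/2 ✓
(3,1)Q 2/2 ✓
All meet the threshold, so the configuration is stable.

Yes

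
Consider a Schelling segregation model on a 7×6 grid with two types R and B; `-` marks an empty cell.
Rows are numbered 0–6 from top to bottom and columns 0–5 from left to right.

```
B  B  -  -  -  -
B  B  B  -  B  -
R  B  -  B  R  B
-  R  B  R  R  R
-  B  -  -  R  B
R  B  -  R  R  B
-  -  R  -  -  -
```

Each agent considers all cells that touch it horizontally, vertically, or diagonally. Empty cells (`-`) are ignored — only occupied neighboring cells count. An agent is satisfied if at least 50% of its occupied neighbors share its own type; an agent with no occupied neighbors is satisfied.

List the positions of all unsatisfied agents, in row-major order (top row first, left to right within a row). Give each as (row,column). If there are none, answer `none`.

(2,0), (2,5), (3,1), (4,5), (5,0), (5,1), (5,5)

Row 0: (0,0)B 3/3 ✓ · (0,1)B 4/4 ✓
Row 1: (1,0)B 4/5 ✓ · (1,1)B 5/6 ✓ · (1,2)B 4/4 ✓ · (1,4)B 2/3 ✓
Row 2: (2,0)R 1/4 ✗ · (2,1)B 4/6 ✓ · (2,3)B 3/6 ✓ · (2,4)R 3/6 ✓ · (2,5)B 1/4 ✗
Row 3: (3,1)R 1/4 ✗ · (3,2)B 3/5 ✓ · (3,3)R 3/5 ✓ · (3,4)R 4/7 ✓ · (3,5)R 3/5 ✓
Row 4: (4,1)B 2/4 ✓ · (4,4)R 5/7 ✓ · (4,5)B 1/5 ✗
Row 5: (5,0)R 0/2 ✗ · (5,1)B 1/3 ✗ · (5,3)R 3/3 ✓ · (5,4)R 2/4 ✓ · (5,5)B 1/3 ✗
Row 6: (6,2)R 1/2 ✓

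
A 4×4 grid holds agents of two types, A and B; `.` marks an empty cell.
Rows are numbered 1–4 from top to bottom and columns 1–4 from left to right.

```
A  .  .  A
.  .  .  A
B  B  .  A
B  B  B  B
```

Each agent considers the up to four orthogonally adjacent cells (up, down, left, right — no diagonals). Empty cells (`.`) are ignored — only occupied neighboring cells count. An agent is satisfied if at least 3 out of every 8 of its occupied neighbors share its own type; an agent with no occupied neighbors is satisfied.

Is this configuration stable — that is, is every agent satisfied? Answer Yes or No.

Yes

(1,1)A 0/0 ok
(1,4)A 1/1 ok
(2,4)A 2/2 ok
(3,1)B 2/2 ok
(3,2)B 2/2 ok
(3,4)A 1/2 ok
(4,1)B 2/2 ok
(4,2)B 3/3 ok
(4,3)B 2/2 ok
(4,4)B 1/2 ok
All meet the threshold, so the configuration is stable.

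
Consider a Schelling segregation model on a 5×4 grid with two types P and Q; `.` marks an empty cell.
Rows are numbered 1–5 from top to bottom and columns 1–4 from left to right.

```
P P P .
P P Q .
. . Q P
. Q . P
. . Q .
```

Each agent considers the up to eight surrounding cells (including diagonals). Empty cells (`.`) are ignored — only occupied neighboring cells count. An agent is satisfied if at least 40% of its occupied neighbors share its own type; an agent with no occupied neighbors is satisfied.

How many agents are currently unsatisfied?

Row 1: (1,1)P 3/3 ok · (1,2)P 4/5 ok · (1,3)P 2/3 ok
Row 2: (2,1)P 3/3 ok · (2,2)P 4/6 ok · (2,3)Q 1/5 unhappy
Row 3: (3,3)Q 2/5 ok · (3,4)P 1/3 unhappy
Row 4: (4,2)Q 2/2 ok · (4,4)P 1/3 unhappy
Row 5: (5,3)Q 1/2 ok
Unsatisfied: (2,3), (3,4), (4,4) — 3 in total.

3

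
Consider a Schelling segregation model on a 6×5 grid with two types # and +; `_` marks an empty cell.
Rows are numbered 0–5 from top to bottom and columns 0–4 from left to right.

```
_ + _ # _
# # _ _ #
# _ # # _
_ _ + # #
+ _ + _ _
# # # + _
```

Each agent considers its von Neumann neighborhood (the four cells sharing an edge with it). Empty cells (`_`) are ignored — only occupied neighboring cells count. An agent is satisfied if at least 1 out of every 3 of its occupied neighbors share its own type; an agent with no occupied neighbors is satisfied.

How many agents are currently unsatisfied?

(0,1)+ 0/1 not
(0,3)# 0/0 satisfied
(1,0)# 2/2 satisfied
(1,1)# 1/2 satisfied
(1,4)# 0/0 satisfied
(2,0)# 1/1 satisfied
(2,2)# 1/2 satisfied
(2,3)# 2/2 satisfied
(3,2)+ 1/3 satisfied
(3,3)# 2/3 satisfied
(3,4)# 1/1 satisfied
(4,0)+ 0/1 not
(4,2)+ 1/2 satisfied
(5,0)# 1/2 satisfied
(5,1)# 2/2 satisfied
(5,2)# 1/3 satisfied
(5,3)+ 0/1 not
Unsatisfied: (0,1), (4,0), (5,3) — 3 in total.

3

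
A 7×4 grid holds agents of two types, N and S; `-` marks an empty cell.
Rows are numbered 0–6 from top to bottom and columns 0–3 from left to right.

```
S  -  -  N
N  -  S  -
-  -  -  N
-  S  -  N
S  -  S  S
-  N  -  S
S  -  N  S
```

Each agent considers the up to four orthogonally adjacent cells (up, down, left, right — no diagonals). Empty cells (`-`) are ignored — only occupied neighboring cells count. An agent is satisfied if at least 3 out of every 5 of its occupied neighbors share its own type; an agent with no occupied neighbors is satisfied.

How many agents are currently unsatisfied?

5

(0,0)S 0/1 ✗
(0,3)N 0/0 ✓
(1,0)N 0/1 ✗
(1,2)S 0/0 ✓
(2,3)N 1/1 ✓
(3,1)S 0/0 ✓
(3,3)N 1/2 ✗
(4,0)S 0/0 ✓
(4,2)S 1/1 ✓
(4,3)S 2/3 ✓
(5,1)N 0/0 ✓
(5,3)S 2/2 ✓
(6,0)S 0/0 ✓
(6,2)N 0/1 ✗
(6,3)S 1/2 ✗
Unsatisfied: (0,0), (1,0), (3,3), (6,2), (6,3) — 5 in total.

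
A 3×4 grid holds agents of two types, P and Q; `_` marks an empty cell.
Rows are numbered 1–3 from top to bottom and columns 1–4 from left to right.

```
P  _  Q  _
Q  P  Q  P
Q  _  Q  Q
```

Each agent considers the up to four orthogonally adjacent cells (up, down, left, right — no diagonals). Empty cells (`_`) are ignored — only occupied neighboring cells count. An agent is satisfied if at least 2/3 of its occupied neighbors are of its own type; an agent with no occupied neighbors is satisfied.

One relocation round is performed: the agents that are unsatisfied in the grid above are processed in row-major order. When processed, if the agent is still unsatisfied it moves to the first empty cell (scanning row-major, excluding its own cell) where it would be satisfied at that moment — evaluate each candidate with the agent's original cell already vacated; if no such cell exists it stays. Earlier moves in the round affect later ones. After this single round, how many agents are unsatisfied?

2

Initially unsatisfied (in order): (1,1), (2,1), (2,2), (2,3), (2,4), (3,4).
  (1,1): no empty cell satisfies it; stays.
  (2,1) → (3,2).
  (2,2): no empty cell satisfies it; stays.
  (2,3): no empty cell satisfies it; stays.
  (2,4) → (1,2).
  (3,4): now satisfied by earlier moves; stays.
Resulting grid:
P P Q _
_ P Q _
Q Q Q Q
Unsatisfied now: (1,3), (2,2).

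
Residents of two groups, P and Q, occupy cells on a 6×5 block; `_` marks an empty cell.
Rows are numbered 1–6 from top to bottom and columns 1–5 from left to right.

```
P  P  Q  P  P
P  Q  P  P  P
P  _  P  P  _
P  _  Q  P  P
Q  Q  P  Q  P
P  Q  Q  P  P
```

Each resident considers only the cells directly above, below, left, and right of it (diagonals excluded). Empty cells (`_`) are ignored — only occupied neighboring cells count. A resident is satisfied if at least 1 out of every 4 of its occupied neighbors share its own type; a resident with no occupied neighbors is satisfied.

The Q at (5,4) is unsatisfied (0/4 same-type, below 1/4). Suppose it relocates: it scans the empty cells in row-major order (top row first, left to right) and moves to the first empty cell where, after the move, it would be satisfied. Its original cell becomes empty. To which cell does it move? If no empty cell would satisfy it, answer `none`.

Vacating (5,4). Empty cells in order:
  (3,2): 1/3 same-type → satisfied — stop here.

(3,2)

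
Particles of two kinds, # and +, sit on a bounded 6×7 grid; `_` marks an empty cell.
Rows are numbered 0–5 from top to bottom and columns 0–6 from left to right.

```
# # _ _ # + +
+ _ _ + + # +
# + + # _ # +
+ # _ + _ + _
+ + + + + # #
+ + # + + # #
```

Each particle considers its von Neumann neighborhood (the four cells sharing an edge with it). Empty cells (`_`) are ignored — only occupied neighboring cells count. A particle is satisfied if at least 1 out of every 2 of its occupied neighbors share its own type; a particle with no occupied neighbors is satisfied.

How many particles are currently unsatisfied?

(0,0)# 1/2 ✓
(0,1)# 1/1 ✓
(0,4)# 0/2 ✗
(0,5)+ 1/3 ✗
(0,6)+ 2/2 ✓
(1,0)+ 0/2 ✗
(1,3)+ 1/2 ✓
(1,4)+ 1/3 ✗
(1,5)# 1/4 ✗
(1,6)+ 2/3 ✓
(2,0)# 0/3 ✗
(2,1)+ 1/3 ✗
(2,2)+ 1/2 ✓
(2,3)# 0/3 ✗
(2,5)# 1/3 ✗
(2,6)+ 1/2 ✓
(3,0)+ 1/3 ✗
(3,1)# 0/3 ✗
(3,3)+ 1/2 ✓
(3,5)+ 0/2 ✗
(4,0)+ 3/3 ✓
(4,1)+ 3/4 ✓
(4,2)+ 2/3 ✓
(4,3)+ 4/4 ✓
(4,4)+ 2/3 ✓
(4,5)# 2/4 ✓
(4,6)# 2/2 ✓
(5,0)+ 2/2 ✓
(5,1)+ 2/3 ✓
(5,2)# 0/3 ✗
(5,3)+ 2/3 ✓
(5,4)+ 2/3 ✓
(5,5)# 2/3 ✓
(5,6)# 2/2 ✓
Unsatisfied: (0,4), (0,5), (1,0), (1,4), (1,5), (2,0), (2,1), (2,3), (2,5), (3,0), (3,1), (3,5), (5,2) — 13 in total.

13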